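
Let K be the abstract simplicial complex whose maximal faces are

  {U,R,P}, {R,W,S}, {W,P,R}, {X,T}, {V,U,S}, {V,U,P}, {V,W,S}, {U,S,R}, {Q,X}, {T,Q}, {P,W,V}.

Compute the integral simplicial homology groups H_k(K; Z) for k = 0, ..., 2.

We work with the vertex ordering P < Q < R < S < T < U < V < W < X. The simplices of K, each written with vertices in increasing order, are:

  0-simplices (9): P, Q, R, S, T, U, V, W, X
  1-simplices (15): PR, PU, PV, PW, QT, QX, RS, RU, RW, SU, SV, SW, TX, UV, VW
  2-simplices (8): PRU, PRW, PUV, PVW, RSU, RSW, SUV, SVW

giving chain groups C_0 ≅ Z^9, C_1 ≅ Z^15, C_2 ≅ Z^8.

Boundary ∂_1: C_1 → C_0 sends each edge [p,q] (with p < q) to q − p. For instance
  ∂PR = R − P.
This gives a 9×15 integer matrix of rank 7; reducing to Smith normal form yields diagonal entries (1,1,1,1,1,1,1).

Boundary ∂_2: C_2 → C_1 acts by ∂[p,q,r] = [q,r] − [p,r] + [p,q]. For instance
  ∂PUV = UV − PV + PU,
  ∂PVW = VW − PW + PV.
This gives a 15×8 integer matrix of rank 7; reducing to Smith normal form yields diagonal entries (1,1,1,1,1,1,1).

From H_k ≅ ker(∂_k) / im(∂_{k+1}) we obtain:

  H_0: rank C_0 − rank ∂_1 = 9 − 7 = 2, and the invariant factors of ∂_1 are all 1, so H_0 ≅ Z^2.
  H_1: rank ker ∂_1 − rank ∂_2 = (15 − 7) − 7 = 1, and the invariant factors of ∂_2 are all 1, so H_1 ≅ Z.
  H_2: rank ker ∂_2 − rank ∂_3 = (8 − 7) − 0 = 1, and there is no ∂_3, so H_2 ≅ Z.

H_0 ≅ Z^2,  H_1 ≅ Z,  H_2 ≅ Z.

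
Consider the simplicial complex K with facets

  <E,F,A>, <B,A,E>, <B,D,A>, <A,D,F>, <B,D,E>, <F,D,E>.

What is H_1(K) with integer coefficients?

Order the vertices as A < B < D < E < F. Listing each simplex with vertices in this order, K has dimension 2 with simplices:

  0-simplices (5): A, B, D, E, F
  1-simplices (9): AB, AD, AE, AF, BD, BE, DE, DF, EF
  2-simplices (6): ABD, ABE, ADF, AEF, BDE, DEF

so the chain groups are C_0 ≅ Z^5, C_1 ≅ Z^9, C_2 ≅ Z^6.

∂_1: C_1 → C_0 is given by ∂[p,q] = [q] − [p].
This gives a 5×9 integer matrix of rank 4; reducing to Smith normal form yields diagonal entries (1,1,1,1).

The boundary map ∂_2: C_2 → C_1 acts by ∂[p,q,r] = [q,r] − [p,r] + [p,q]. For instance
  ∂ADF = DF − AF + AD,
  ∂DEF = EF − DF + DE.
As a 9×6 matrix over Z this has rank 5, with invariant factors (1,1,1,1,1).

From H_k ≅ ker(∂_k) / im(∂_{k+1}) we obtain:

  H_1: rank ker ∂_1 − rank ∂_2 = (9 − 4) − 5 = 0, and the invariant factors of ∂_2 are all 1, so H_1 ≅ 0.

H_1 ≅ 0.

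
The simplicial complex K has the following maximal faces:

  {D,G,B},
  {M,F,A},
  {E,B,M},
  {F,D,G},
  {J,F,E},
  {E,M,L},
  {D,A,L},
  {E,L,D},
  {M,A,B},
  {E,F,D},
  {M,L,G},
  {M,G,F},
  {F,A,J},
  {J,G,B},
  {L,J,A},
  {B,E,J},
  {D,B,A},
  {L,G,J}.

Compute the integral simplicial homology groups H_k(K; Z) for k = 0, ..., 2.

Fix the vertex order A < B < D < E < F < G < J < L < M and write every simplex with vertices in increasing order. Then dim K = 2 and the simplices of K are:

  0-simplices (9): A, B, D, E, F, G, J, L, M
  1-simplices (27): AB, AD, AF, AJ, AL, AM, BD, BE, BG, BJ, BM, DE, DF, DG, DL, EF, EJ, EL, EM, FG, FJ, FM, GJ, GL, GM, JL, LM
  2-simplices (18): ABD, ABM, ADL, AFJ, AFM, AJL, BDG, BEJ, BEM, BGJ, DEF, DEL, DFG, EFJ, ELM, FGM, GJL, GLM

giving chain groups C_0 ≅ Z^9, C_1 ≅ Z^27, C_2 ≅ Z^18.

∂_1: C_1 → C_0 maps an edge to its endpoints' difference, ∂[p,q] = q − p. For instance
  ∂GJ = J − G.
The 9×27 boundary matrix has rank 8 and Smith normal form diag(1,1,1,1,1,1,1,1).

The boundary map ∂_2: C_2 → C_1 sends each 2-simplex [p,q,r] to [q,r] − [p,r] + [p,q]. For instance
  ∂BEM = EM − BM + BE,
  ∂FGM = GM − FM + FG.
The 27×18 boundary matrix has rank 17 and Smith normal form diag(1,1,1,1,1,1,1,1,1,1,1,1,1,1,1,1,1).

Computing H_k = (kernel of ∂_k) / (image of ∂_{k+1}):

  H_0: rank C_0 − rank ∂_1 = 9 − 8 = 1, and the invariant factors of ∂_1 are all 1, so H_0 = Z.
  H_1: rank ker ∂_1 − rank ∂_2 = (27 − 8) − 17 = 2, and the invariant factors of ∂_2 are all 1, so H_1 = Z^2.
  H_2: rank ker ∂_2 − rank ∂_3 = (18 − 17) − 0 = 1, and there is no ∂_3, so H_2 = Z.

H_0 = Z,  H_1 = Z^2,  H_2 = Z.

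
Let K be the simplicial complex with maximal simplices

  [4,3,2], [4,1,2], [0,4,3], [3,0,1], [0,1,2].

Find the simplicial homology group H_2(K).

We work with the vertex ordering 0 < 1 < 2 < 3 < 4. The simplices of K, each written with vertices in increasing order, are:

  0-simplices (5): [0], [1], [2], [3], [4]
  1-simplices (10): [0,1], [0,2], [0,3], [0,4], [1,2], [1,3], [1,4], [2,3], [2,4], [3,4]
  2-simplices (5): [0,1,2], [0,1,3], [0,3,4], [1,2,4], [2,3,4]

Hence C_0 ≅ Z^5, C_1 ≅ Z^10, C_2 ≅ Z^5.

Boundary ∂_1: C_1 → C_0 maps an edge to its endpoints' difference, ∂[p,q] = q − p.
The 5×10 boundary matrix has rank 4 and Smith normal form diag(1,1,1,1).

∂_2: C_2 → C_1 maps a triangle to the signed sum of its edges. For instance
  ∂[2,3,4] = [3,4] − [2,4] + [2,3],
  ∂[0,1,2] = [1,2] − [0,2] + [0,1].
This gives a 10×5 integer matrix of rank 5; reducing to Smith normal form yields diagonal entries (1,1,1,1,1).

From H_k ≅ ker(∂_k) / im(∂_{k+1}) we obtain:

  H_2: rank ker ∂_2 − rank ∂_3 = (5 − 5) − 0 = 0, and there is no ∂_3, so H_2 ≅ 0.

H_2 ≅ 0.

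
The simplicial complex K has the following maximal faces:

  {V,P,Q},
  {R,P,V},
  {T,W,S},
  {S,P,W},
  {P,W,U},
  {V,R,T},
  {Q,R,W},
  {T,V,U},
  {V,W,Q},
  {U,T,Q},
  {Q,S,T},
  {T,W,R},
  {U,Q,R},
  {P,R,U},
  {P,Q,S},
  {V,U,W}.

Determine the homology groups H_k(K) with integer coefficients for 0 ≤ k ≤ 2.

H_0 = Z,  H_1 = Z^2,  H_2 = Z.

K has 8 vertices, 24 edges, 16 triangles.
rank ∂_0 = 0, rank ∂_1 = 7 ⇒ b_0 = 8 − 0 − 7 = 1; all invariant factors of ∂_1 are 1 so no torsion. So H_0 ≅ Z.
rank ∂_1 = 7, rank ∂_2 = 15 ⇒ b_1 = 24 − 7 − 15 = 2; all invariant factors of ∂_2 are 1 so no torsion. So H_1 ≅ Z^2.
rank ∂_2 = 15, rank ∂_3 = 0 ⇒ b_2 = 16 − 15 − 0 = 1. So H_2 ≅ Z.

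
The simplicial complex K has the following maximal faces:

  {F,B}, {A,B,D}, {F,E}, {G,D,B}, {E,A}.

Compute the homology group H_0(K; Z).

H_0 = Z.

Fix the vertex order A < B < D < E < F < G and write every simplex with vertices in increasing order. Then dim K = 2 and the simplices of K are:

  0-simplices (6): A, B, D, E, F, G
  1-simplices (8): AB, AD, AE, BD, BF, BG, DG, EF
  2-simplices (2): ABD, BDG

Hence C_0 ≅ Z^6, C_1 ≅ Z^8, C_2 ≅ Z^2.

The boundary map ∂_1: C_1 → C_0 maps an edge to its endpoints' difference, ∂[p,q] = q − p.
The 6×8 boundary matrix has rank 5 and Smith normal form diag(1,1,1,1,1).

Boundary ∂_2: C_2 → C_1 acts by ∂[p,q,r] = [q,r] − [p,r] + [p,q]. For instance
  ∂BDG = DG − BG + BD,
  ∂ABD = BD − AD + AB.
This gives a 8×2 integer matrix of rank 2; reducing to Smith normal form yields diagonal entries (1,1).

Computing H_k = (kernel of ∂_k) / (image of ∂_{k+1}):

  H_0: rank C_0 − rank ∂_1 = 6 − 5 = 1, and the invariant factors of ∂_1 are all 1, so H_0 = Z.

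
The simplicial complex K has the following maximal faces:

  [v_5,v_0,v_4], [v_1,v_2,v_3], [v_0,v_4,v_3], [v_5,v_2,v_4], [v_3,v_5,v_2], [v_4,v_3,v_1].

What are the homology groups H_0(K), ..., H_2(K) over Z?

Fix the vertex order v_0 < v_1 < v_2 < v_3 < v_4 < v_5 and write every simplex with vertices in increasing order. Then dim K = 2 and the simplices of K are:

  0-simplices (6): [v_0], [v_1], [v_2], [v_3], [v_4], [v_5]
  1-simplices (12): [v_0,v_3], [v_0,v_4], [v_0,v_5], [v_1,v_2], [v_1,v_3], [v_1,v_4], [v_2,v_3], [v_2,v_4], [v_2,v_5], [v_3,v_4], [v_3,v_5], [v_4,v_5]
  2-simplices (6): [v_0,v_3,v_4], [v_0,v_4,v_5], [v_1,v_2,v_3], [v_1,v_3,v_4], [v_2,v_3,v_5], [v_2,v_4,v_5]

giving chain groups C_0 ≅ Z^6, C_1 ≅ Z^12, C_2 ≅ Z^6.

Boundary ∂_1: C_1 → C_0 maps an edge to its endpoints' difference, ∂[p,q] = q − p.
As a 6×12 matrix over Z this has rank 5, with invariant factors (1,1,1,1,1).

The boundary map ∂_2: C_2 → C_1 sends each 2-simplex [p,q,r] to [q,r] − [p,r] + [p,q]. For instance
  ∂[v_0,v_4,v_5] = [v_4,v_5] − [v_0,v_5] + [v_0,v_4],
  ∂[v_1,v_3,v_4] = [v_3,v_4] − [v_1,v_4] + [v_1,v_3].
This gives a 12×6 integer matrix of rank 6; reducing to Smith normal form yields diagonal entries (1,1,1,1,1,1).

Now H_k = ker ∂_k / im ∂_{k+1}, so:

  H_0: rank C_0 − rank ∂_1 = 6 − 5 = 1, and the invariant factors of ∂_1 are all 1, so H_0 = Z.
  H_1: rank ker ∂_1 − rank ∂_2 = (12 − 5) − 6 = 1, and the invariant factors of ∂_2 are all 1, so H_1 = Z.
  H_2: rank ker ∂_2 − rank ∂_3 = (6 − 6) − 0 = 0, and there is no ∂_3, so H_2 = 0.

(K is a triangulation of the cylinder S^1 x I.)

H_0 ≅ Z,  H_1 ≅ Z,  H_2 = 0.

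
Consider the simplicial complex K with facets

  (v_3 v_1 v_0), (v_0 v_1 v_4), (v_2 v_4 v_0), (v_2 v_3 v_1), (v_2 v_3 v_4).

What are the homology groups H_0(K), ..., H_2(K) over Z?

H_0 = Z,  H_1 = Z,  H_2 = 0.

Fix the vertex order v_0 < v_1 < v_2 < v_3 < v_4 and write every simplex with vertices in increasing order. Then dim K = 2 and the simplices of K are:

  0-simplices (5): [v_0], [v_1], [v_2], [v_3], [v_4]
  1-simplices (10): [v_0,v_1], [v_0,v_2], [v_0,v_3], [v_0,v_4], [v_1,v_2], [v_1,v_3], [v_1,v_4], [v_2,v_3], [v_2,v_4], [v_3,v_4]
  2-simplices (5): [v_0,v_1,v_3], [v_0,v_1,v_4], [v_0,v_2,v_4], [v_1,v_2,v_3], [v_2,v_3,v_4]

giving chain groups C_0 ≅ Z^5, C_1 ≅ Z^10, C_2 ≅ Z^5.

∂_1: C_1 → C_0 maps an edge to its endpoints' difference, ∂[p,q] = q − p. For instance
  ∂[v_0,v_3] = [v_3] − [v_0].
As a 5×10 matrix over Z this has rank 4, with invariant factors (1,1,1,1).

The boundary map ∂_2: C_2 → C_1 acts by ∂[p,q,r] = [q,r] − [p,r] + [p,q]. For instance
  ∂[v_2,v_3,v_4] = [v_3,v_4] − [v_2,v_4] + [v_2,v_3],
  ∂[v_0,v_1,v_3] = [v_1,v_3] − [v_0,v_3] + [v_0,v_1].
The resulting 10×5 matrix has rank 5, and its Smith normal form has invariant factors (1,1,1,1,1).

From H_k ≅ ker(∂_k) / im(∂_{k+1}) we obtain:

  H_0: rank C_0 − rank ∂_1 = 5 − 4 = 1, and the invariant factors of ∂_1 are all 1, so H_0 = Z.
  H_1: rank ker ∂_1 − rank ∂_2 = (10 − 4) − 5 = 1, and the invariant factors of ∂_2 are all 1, so H_1 = Z.
  H_2: rank ker ∂_2 − rank ∂_3 = (5 − 5) − 0 = 0, and there is no ∂_3, so H_2 = 0.

(K is a triangulation of the Möbius band.)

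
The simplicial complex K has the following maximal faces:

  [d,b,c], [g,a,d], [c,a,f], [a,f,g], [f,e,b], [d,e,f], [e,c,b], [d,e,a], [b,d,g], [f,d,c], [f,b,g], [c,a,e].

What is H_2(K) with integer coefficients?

H_2 ≅ 0.

We work with the vertex ordering a < b < c < d < e < f < g. The simplices of K, each written with vertices in increasing order, are:

  0-simplices (7): a, b, c, d, e, f, g
  1-simplices (18): ac, ad, ae, af, ag, bc, bd, be, bf, bg, cd, ce, cf, de, df, dg, ef, fg
  2-simplices (12): ace, acf, ade, adg, afg, bcd, bce, bdg, bef, bfg, cdf, def

Hence C_0 ≅ Z^7, C_1 ≅ Z^18, C_2 ≅ Z^12.

The boundary map ∂_1: C_1 → C_0 is given by ∂[p,q] = [q] − [p].
The resulting 7×18 matrix has rank 6, and its Smith normal form has invariant factors (1,1,1,1,1,1).

∂_2: C_2 → C_1 maps a triangle to the signed sum of its edges. For instance
  ∂def = ef − df + de,
  ∂bfg = fg − bg + bf.
The resulting 18×12 matrix has rank 12, and its Smith normal form has invariant factors (1,1,1,1,1,1,1,1,1,1,1,2).

From H_k ≅ ker(∂_k) / im(∂_{k+1}) we obtain:

  H_2: rank ker ∂_2 − rank ∂_3 = (12 − 12) − 0 = 0, and there is no ∂_3, so H_2 = 0.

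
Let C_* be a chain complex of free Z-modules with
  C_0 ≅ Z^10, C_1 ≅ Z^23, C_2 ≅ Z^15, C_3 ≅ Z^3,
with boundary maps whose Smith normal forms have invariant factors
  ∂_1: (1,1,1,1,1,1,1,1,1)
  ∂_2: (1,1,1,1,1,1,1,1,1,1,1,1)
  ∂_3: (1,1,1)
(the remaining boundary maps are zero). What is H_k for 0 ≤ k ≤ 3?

H_0 = Z,  H_1 = Z^2,  H_2 = 0,  H_3 = 0.

H_0: b_0 = 10 − 0 − 9 = 1; torsion from ∂_1 factors > 1: none. So H_0 = Z.
H_1: b_1 = 23 − 9 − 12 = 2; torsion from ∂_2 factors > 1: none. So H_1 = Z^2.
H_2: b_2 = 15 − 12 − 3 = 0; torsion from ∂_3 factors > 1: none. So H_2 = 0.
H_3: b_3 = 3 − 3 − 0 = 0; torsion from ∂_4 factors > 1: none. So H_3 = 0.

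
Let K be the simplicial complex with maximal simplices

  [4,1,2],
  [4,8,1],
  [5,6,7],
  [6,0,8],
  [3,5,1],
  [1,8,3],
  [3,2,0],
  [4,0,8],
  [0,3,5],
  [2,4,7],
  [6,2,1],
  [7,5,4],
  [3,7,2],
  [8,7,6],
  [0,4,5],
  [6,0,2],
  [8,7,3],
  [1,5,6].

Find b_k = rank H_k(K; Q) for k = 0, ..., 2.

b_0 = 1, b_1 = 2, b_2 = 1.

Order the vertices as 0 < 1 < 2 < 3 < 4 < 5 < 6 < 7 < 8. Listing each simplex with vertices in this order, K has dimension 2 with simplices:

  0-simplices (9): [0], [1], [2], [3], [4], [5], [6], [7], [8]
  1-simplices (27): (27 of them)
  2-simplices (18): [0,2,3], [0,2,6], [0,3,5], [0,4,5], [0,4,8], [0,6,8], [1,2,4], [1,2,6], [1,3,5], [1,3,8], [1,4,8], [1,5,6], [2,3,7], [2,4,7], [3,7,8], [4,5,7], [5,6,7], [6,7,8]

giving chain groups C_0 ≅ Z^9, C_1 ≅ Z^27, C_2 ≅ Z^18.

Boundary ∂_1: C_1 → C_0 is given by ∂[p,q] = [q] − [p].
The 9×27 boundary matrix has rank 8 and Smith normal form diag(1,1,1,1,1,1,1,1).

∂_2: C_2 → C_1 sends each 2-simplex [p,q,r] to [q,r] − [p,r] + [p,q]. For instance
  ∂[1,5,6] = [5,6] − [1,6] + [1,5],
  ∂[1,3,8] = [3,8] − [1,8] + [1,3].
The resulting 27×18 matrix has rank 17, and its Smith normal form has invariant factors (1,1,1,1,1,1,1,1,1,1,1,1,1,1,1,1,1).

Computing H_k = (kernel of ∂_k) / (image of ∂_{k+1}):

  H_0: rank C_0 − rank ∂_1 = 9 − 8 = 1, and the invariant factors of ∂_1 are all 1, so H_0 = Z.
  H_1: rank ker ∂_1 − rank ∂_2 = (27 − 8) − 17 = 2, and the invariant factors of ∂_2 are all 1, so H_1 = Z^2.
  H_2: rank ker ∂_2 − rank ∂_3 = (18 − 17) − 0 = 1, and there is no ∂_3, so H_2 = Z.

(K is a triangulation of the torus T^2.)

Hence the Betti numbers are b_0 = 1, b_1 = 2, b_2 = 1.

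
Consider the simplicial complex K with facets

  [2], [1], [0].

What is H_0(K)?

H_0 ≅ Z^3.

Take the total order 0 < 1 < 2 on the vertex set. Then K (dimension 0) consists of the simplices:

  0-simplices (3): [0], [1], [2]

giving chain groups C_0 ≅ Z^3.

Computing H_k = (kernel of ∂_k) / (image of ∂_{k+1}):

  H_0: rank C_0 − rank ∂_1 = 3 − 0 = 3, and there is no ∂_1, so H_0 = Z^3.

(K is a triangulation of a set of 3 points.)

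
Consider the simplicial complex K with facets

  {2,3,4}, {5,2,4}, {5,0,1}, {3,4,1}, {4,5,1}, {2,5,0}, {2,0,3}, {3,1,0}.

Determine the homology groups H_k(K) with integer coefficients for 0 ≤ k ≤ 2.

H_0 = Z,  H_1 = 0,  H_2 = Z.

We work with the vertex ordering 0 < 1 < 2 < 3 < 4 < 5. The simplices of K, each written with vertices in increasing order, are:

  0-simplices (6): [0], [1], [2], [3], [4], [5]
  1-simplices (12): [0,1], [0,2], [0,3], [0,5], [1,3], [1,4], [1,5], [2,3], [2,4], [2,5], [3,4], [4,5]
  2-simplices (8): [0,1,3], [0,1,5], [0,2,3], [0,2,5], [1,3,4], [1,4,5], [2,3,4], [2,4,5]

so the chain groups are C_0 ≅ Z^6, C_1 ≅ Z^12, C_2 ≅ Z^8.

∂_1: C_1 → C_0 maps an edge to its endpoints' difference, ∂[p,q] = q − p. For instance
  ∂[0,2] = [2] − [0].
As a 6×12 matrix over Z this has rank 5, with invariant factors (1,1,1,1,1).

The boundary map ∂_2: C_2 → C_1 acts by ∂[p,q,r] = [q,r] − [p,r] + [p,q]. For instance
  ∂[1,4,5] = [4,5] − [1,5] + [1,4],
  ∂[0,2,5] = [2,5] − [0,5] + [0,2].
The 12×8 boundary matrix has rank 7 and Smith normal form diag(1,1,1,1,1,1,1).

Reading off H_k = ker ∂_k / im ∂_{k+1}:

  H_0: rank C_0 − rank ∂_1 = 6 − 5 = 1, and the invariant factors of ∂_1 are all 1, so H_0 = Z.
  H_1: rank ker ∂_1 − rank ∂_2 = (12 − 5) − 7 = 0, and the invariant factors of ∂_2 are all 1, so H_1 = 0.
  H_2: rank ker ∂_2 − rank ∂_3 = (8 − 7) − 0 = 1, and there is no ∂_3, so H_2 = Z.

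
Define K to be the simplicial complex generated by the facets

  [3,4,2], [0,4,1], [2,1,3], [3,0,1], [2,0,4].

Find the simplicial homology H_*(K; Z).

Fix the vertex order 0 < 1 < 2 < 3 < 4 and write every simplex with vertices in increasing order. Then dim K = 2 and the simplices of K are:

  0-simplices (5): [0], [1], [2], [3], [4]
  1-simplices (10): [0,1], [0,2], [0,3], [0,4], [1,2], [1,3], [1,4], [2,3], [2,4], [3,4]
  2-simplices (5): [0,1,3], [0,1,4], [0,2,4], [1,2,3], [2,3,4]

so the chain groups are C_0 ≅ Z^5, C_1 ≅ Z^10, C_2 ≅ Z^5.

The boundary map ∂_1: C_1 → C_0 is given by ∂[p,q] = [q] − [p].
The 5×10 boundary matrix has rank 4 and Smith normal form diag(1,1,1,1).

∂_2: C_2 → C_1 maps a triangle to the signed sum of its edges. For instance
  ∂[2,3,4] = [3,4] − [2,4] + [2,3],
  ∂[0,1,3] = [1,3] − [0,3] + [0,1].
The resulting 10×5 matrix has rank 5, and its Smith normal form has invariant factors (1,1,1,1,1).

From H_k ≅ ker(∂_k) / im(∂_{k+1}) we obtain:

  H_0: rank C_0 − rank ∂_1 = 5 − 4 = 1, and the invariant factors of ∂_1 are all 1, so H_0 ≅ Z.
  H_1: rank ker ∂_1 − rank ∂_2 = (10 − 4) − 5 = 1, and the invariant factors of ∂_2 are all 1, so H_1 ≅ Z.
  H_2: rank ker ∂_2 − rank ∂_3 = (5 − 5) − 0 = 0, and there is no ∂_3, so H_2 ≅ 0.

H_0 = Z,  H_1 = Z,  H_2 = 0.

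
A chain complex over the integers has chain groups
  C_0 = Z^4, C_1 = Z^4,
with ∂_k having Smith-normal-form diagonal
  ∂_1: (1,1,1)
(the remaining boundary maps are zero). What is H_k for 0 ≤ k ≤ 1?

H_0 ≅ Z,  H_1 ≅ Z.

H_0: b_0 = 4 − 0 − 3 = 1; torsion from ∂_1 factors > 1: none. So H_0 ≅ Z.
H_1: b_1 = 4 − 3 − 0 = 1; torsion from ∂_2 factors > 1: none. So H_1 ≅ Z.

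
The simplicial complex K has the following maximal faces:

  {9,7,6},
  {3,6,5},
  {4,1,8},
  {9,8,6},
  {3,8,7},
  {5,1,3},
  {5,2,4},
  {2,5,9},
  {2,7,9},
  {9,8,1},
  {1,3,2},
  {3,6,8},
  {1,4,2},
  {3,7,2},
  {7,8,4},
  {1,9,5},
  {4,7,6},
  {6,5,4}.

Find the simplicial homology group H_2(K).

Fix the vertex order 1 < 2 < 3 < 4 < 5 < 6 < 7 < 8 < 9 and write every simplex with vertices in increasing order. Then dim K = 2 and the simplices of K are:

  0-simplices (9): [1], [2], [3], [4], [5], [6], [7], [8], [9]
  1-simplices (27): (27 of them)
  2-simplices (18): [1,2,3], [1,2,4], [1,3,5], [1,4,8], [1,5,9], [1,8,9], [2,3,7], [2,4,5], [2,5,9], [2,7,9], [3,5,6], [3,6,8], [3,7,8], [4,5,6], [4,6,7], [4,7,8], [6,7,9], [6,8,9]

Hence C_0 ≅ Z^9, C_1 ≅ Z^27, C_2 ≅ Z^18.

The boundary map ∂_1: C_1 → C_0 sends each edge [p,q] (with p < q) to q − p.
As a 9×27 matrix over Z this has rank 8, with invariant factors (1,1,1,1,1,1,1,1).

Boundary ∂_2: C_2 → C_1 acts by ∂[p,q,r] = [q,r] − [p,r] + [p,q]. For instance
  ∂[4,7,8] = [7,8] − [4,8] + [4,7],
  ∂[1,3,5] = [3,5] − [1,5] + [1,3].
As a 27×18 matrix over Z this has rank 18, with invariant factors (1,1,1,1,1,1,1,1,1,1,1,1,1,1,1,1,1,2).

Reading off H_k = ker ∂_k / im ∂_{k+1}:

  H_2: rank ker ∂_2 − rank ∂_3 = (18 − 18) − 0 = 0, and there is no ∂_3, so H_2 ≅ 0.

H_2 ≅ 0.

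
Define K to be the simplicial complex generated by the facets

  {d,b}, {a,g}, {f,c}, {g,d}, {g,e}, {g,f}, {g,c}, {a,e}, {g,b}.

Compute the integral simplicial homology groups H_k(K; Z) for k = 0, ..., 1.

H_0 = Z,  H_1 = Z^3.

Take the total order a < b < c < d < e < f < g on the vertex set. Then K (dimension 1) consists of the simplices:

  0-simplices (7): a, b, c, d, e, f, g
  1-simplices (9): ae, ag, bd, bg, cf, cg, dg, eg, fg

so the chain groups are C_0 ≅ Z^7, C_1 ≅ Z^9.

∂_1: C_1 → C_0 is given by ∂[p,q] = [q] − [p].
The 7×9 boundary matrix has rank 6 and Smith normal form diag(1,1,1,1,1,1).

Computing H_k = (kernel of ∂_k) / (image of ∂_{k+1}):

  H_0: rank C_0 − rank ∂_1 = 7 − 6 = 1, and the invariant factors of ∂_1 are all 1, so H_0 ≅ Z.
  H_1: rank ker ∂_1 − rank ∂_2 = (9 − 6) − 0 = 3, and there is no ∂_2, so H_1 ≅ Z^3.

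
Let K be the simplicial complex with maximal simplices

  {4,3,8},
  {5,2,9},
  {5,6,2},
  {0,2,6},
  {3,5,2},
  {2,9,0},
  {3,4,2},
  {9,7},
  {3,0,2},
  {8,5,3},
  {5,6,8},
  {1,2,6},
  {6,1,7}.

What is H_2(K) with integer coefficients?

H_2 = 0.

Take the total order 0 < 1 < 2 < 3 < 4 < 5 < 6 < 7 < 8 < 9 on the vertex set. Then K (dimension 2) consists of the simplices:

  0-simplices (10): [0], [1], [2], [3], [4], [5], [6], [7], [8], [9]
  1-simplices (22): [0,2], [0,3], [0,6], [0,9], [1,2], [1,6], [1,7], [2,3], [2,4], [2,5], [2,6], [2,9], [3,4], [3,5], [3,8], [4,8], [5,6], [5,8], [5,9], [6,7], [6,8], [7,9]
  2-simplices (12): [0,2,3], [0,2,6], [0,2,9], [1,2,6], [1,6,7], [2,3,4], [2,3,5], [2,5,6], [2,5,9], [3,4,8], [3,5,8], [5,6,8]

Hence C_0 ≅ Z^10, C_1 ≅ Z^22, C_2 ≅ Z^12.

∂_1: C_1 → C_0 sends each edge [p,q] (with p < q) to q − p. For instance
  ∂[0,2] = [2] − [0].
The resulting 10×22 matrix has rank 9, and its Smith normal form has invariant factors (1,1,1,1,1,1,1,1,1).

The boundary map ∂_2: C_2 → C_1 sends each 2-simplex [p,q,r] to [q,r] − [p,r] + [p,q]. For instance
  ∂[3,4,8] = [4,8] − [3,8] + [3,4],
  ∂[0,2,9] = [2,9] − [0,9] + [0,2].
The resulting 22×12 matrix has rank 12, and its Smith normal form has invariant factors (1,1,1,1,1,1,1,1,1,1,1,1).

Reading off H_k = ker ∂_k / im ∂_{k+1}:

  H_2: rank ker ∂_2 − rank ∂_3 = (12 − 12) − 0 = 0, and there is no ∂_3, so H_2 = 0.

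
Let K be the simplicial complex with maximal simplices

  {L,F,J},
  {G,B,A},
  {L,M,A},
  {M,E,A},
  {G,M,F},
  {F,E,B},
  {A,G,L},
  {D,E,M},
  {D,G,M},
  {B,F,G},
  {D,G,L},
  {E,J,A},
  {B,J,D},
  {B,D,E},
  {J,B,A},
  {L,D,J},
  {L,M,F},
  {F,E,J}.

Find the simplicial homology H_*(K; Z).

Take the total order A < B < D < E < F < G < J < L < M on the vertex set. Then K (dimension 2) consists of the simplices:

  0-simplices (9): A, B, D, E, F, G, J, L, M
  1-simplices (27): AB, AE, AG, AJ, AL, AM, BD, BE, BF, BG, BJ, DE, DG, DJ, DL, DM, EF, EJ, EM, FG, FJ, FL, FM, GL, GM, JL, LM
  2-simplices (18): ABG, ABJ, AEJ, AEM, AGL, ALM, BDE, BDJ, BEF, BFG, DEM, DGL, DGM, DJL, EFJ, FGM, FJL, FLM

so the chain groups are C_0 ≅ Z^9, C_1 ≅ Z^27, C_2 ≅ Z^18.

Boundary ∂_1: C_1 → C_0 is given by ∂[p,q] = [q] − [p]. For instance
  ∂AB = B − A.
As a 9×27 matrix over Z this has rank 8, with invariant factors (1,1,1,1,1,1,1,1).

The boundary map ∂_2: C_2 → C_1 maps a triangle to the signed sum of its edges. For instance
  ∂ABJ = BJ − AJ + AB,
  ∂DGM = GM − DM + DG.
This gives a 27×18 integer matrix of rank 18; reducing to Smith normal form yields diagonal entries (1,1,1,1,1,1,1,1,1,1,1,1,1,1,1,1,1,2).

From H_k ≅ ker(∂_k) / im(∂_{k+1}) we obtain:

  H_0: rank C_0 − rank ∂_1 = 9 − 8 = 1, and the invariant factors of ∂_1 are all 1, so H_0 ≅ Z.
  H_1: rank ker ∂_1 − rank ∂_2 = (27 − 8) − 18 = 1, and ∂_2 has invariant factor 2 > 1, so H_1 ≅ Z ⊕ Z/2.
  H_2: rank ker ∂_2 − rank ∂_3 = (18 − 18) − 0 = 0, and there is no ∂_3, so H_2 ≅ 0.

As a check, the Euler characteristic is 9 − 27 + 18 = 0, which agrees with 1 − 1 + 0 = 0.

H_0 ≅ Z,  H_1 ≅ Z ⊕ Z/2,  H_2 = 0.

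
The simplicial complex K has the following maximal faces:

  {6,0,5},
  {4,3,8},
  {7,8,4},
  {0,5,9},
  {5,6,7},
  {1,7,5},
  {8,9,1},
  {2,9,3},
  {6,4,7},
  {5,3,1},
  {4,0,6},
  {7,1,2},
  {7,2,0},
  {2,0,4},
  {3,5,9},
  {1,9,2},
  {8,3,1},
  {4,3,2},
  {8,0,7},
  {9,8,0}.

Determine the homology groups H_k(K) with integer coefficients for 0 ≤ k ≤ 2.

H_0 ≅ Z,  H_1 ≅ Z ⊕ Z/2,  H_2 = 0.

Take the total order 0 < 1 < 2 < 3 < 4 < 5 < 6 < 7 < 8 < 9 on the vertex set. Then K (dimension 2) consists of the simplices:

  0-simplices (10): [0], [1], [2], [3], [4], [5], [6], [7], [8], [9]
  1-simplices (30): (30 of them)
  2-simplices (20): (20 of them)

so the chain groups are C_0 ≅ Z^10, C_1 ≅ Z^30, C_2 ≅ Z^20.

Boundary ∂_1: C_1 → C_0 sends each edge [p,q] (with p < q) to q − p. For instance
  ∂[0,6] = [6] − [0].
As a 10×30 matrix over Z this has rank 9, with invariant factors (1,1,1,1,1,1,1,1,1).

The boundary map ∂_2: C_2 → C_1 sends each 2-simplex [p,q,r] to [q,r] − [p,r] + [p,q]. For instance
  ∂[0,5,9] = [5,9] − [0,9] + [0,5],
  ∂[1,8,9] = [8,9] − [1,9] + [1,8].
The 30×20 boundary matrix has rank 20 and Smith normal form diag(1,1,1,1,1,1,1,1,1,1,1,1,1,1,1,1,1,1,1,2).

From H_k ≅ ker(∂_k) / im(∂_{k+1}) we obtain:

  H_0: rank C_0 − rank ∂_1 = 10 − 9 = 1, and the invariant factors of ∂_1 are all 1, so H_0 = Z.
  H_1: rank ker ∂_1 − rank ∂_2 = (30 − 9) − 20 = 1, and ∂_2 has invariant factor 2 > 1, so H_1 = Z ⊕ Z/2.
  H_2: rank ker ∂_2 − rank ∂_3 = (20 − 20) − 0 = 0, and there is no ∂_3, so H_2 = 0.

As a check, the Euler characteristic is 10 − 30 + 20 = 0, which agrees with 1 − 1 + 0 = 0.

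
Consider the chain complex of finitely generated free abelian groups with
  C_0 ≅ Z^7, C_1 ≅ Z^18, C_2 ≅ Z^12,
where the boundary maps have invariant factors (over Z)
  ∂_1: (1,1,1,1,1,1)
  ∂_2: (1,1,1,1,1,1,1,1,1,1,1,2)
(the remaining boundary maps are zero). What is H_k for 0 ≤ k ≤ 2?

H_0 = Z,  H_1 = Z_2,  H_2 = 0.

H_0: b_0 = 7 − 0 − 6 = 1; torsion from ∂_1 factors > 1: none. So H_0 = Z.
H_1: b_1 = 18 − 6 − 12 = 0; torsion from ∂_2 factors > 1: [2]. So H_1 = Z_2.
H_2: b_2 = 12 − 12 − 0 = 0; torsion from ∂_3 factors > 1: none. So H_2 = 0.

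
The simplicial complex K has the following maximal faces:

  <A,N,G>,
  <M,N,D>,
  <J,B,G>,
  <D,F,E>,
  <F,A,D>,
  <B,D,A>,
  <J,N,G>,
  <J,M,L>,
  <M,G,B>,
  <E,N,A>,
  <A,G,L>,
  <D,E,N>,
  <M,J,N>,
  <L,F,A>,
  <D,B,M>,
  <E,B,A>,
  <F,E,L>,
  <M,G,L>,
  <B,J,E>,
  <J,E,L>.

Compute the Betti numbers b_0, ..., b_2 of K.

We work with the vertex ordering A < B < D < E < F < G < J < L < M < N. The simplices of K, each written with vertices in increasing order, are:

  0-simplices (10): A, B, D, E, F, G, J, L, M, N
  1-simplices (30): AB, AD, AE, AF, AG, AL, AN, BD, BE, BG, BJ, BM, DE, DF, DM, DN, EF, EJ, EL, EN, FL, GJ, GL, GM, GN, JL, JM, JN, LM, MN
  2-simplices (20): ABD, ABE, ADF, AEN, AFL, AGL, AGN, BDM, BEJ, BGJ, BGM, DEF, DEN, DMN, EFL, EJL, GJN, GLM, JLM, JMN

Hence C_0 ≅ Z^10, C_1 ≅ Z^30, C_2 ≅ Z^20.

∂_1: C_1 → C_0 is given by ∂[p,q] = [q] − [p]. For instance
  ∂BM = M − B.
The resulting 10×30 matrix has rank 9, and its Smith normal form has invariant factors (1,1,1,1,1,1,1,1,1).

Boundary ∂_2: C_2 → C_1 sends each 2-simplex [p,q,r] to [q,r] − [p,r] + [p,q]. For instance
  ∂DEN = EN − DN + DE,
  ∂GJN = JN − GN + GJ.
This gives a 30×20 integer matrix of rank 20; reducing to Smith normal form yields diagonal entries (1,1,1,1,1,1,1,1,1,1,1,1,1,1,1,1,1,1,1,2).

Now H_k = ker ∂_k / im ∂_{k+1}, so:

  H_0: rank C_0 − rank ∂_1 = 10 − 9 = 1, and the invariant factors of ∂_1 are all 1, so H_0 ≅ Z.
  H_1: rank ker ∂_1 − rank ∂_2 = (30 − 9) − 20 = 1, and ∂_2 has invariant factor 2 > 1, so H_1 ≅ Z ⊕ Z/2.
  H_2: rank ker ∂_2 − rank ∂_3 = (20 − 20) − 0 = 0, and there is no ∂_3, so H_2 ≅ 0.

Hence the Betti numbers are b_0 = 1, b_1 = 1, b_2 = 0.

b_0 = 1, b_1 = 1, b_2 = 0.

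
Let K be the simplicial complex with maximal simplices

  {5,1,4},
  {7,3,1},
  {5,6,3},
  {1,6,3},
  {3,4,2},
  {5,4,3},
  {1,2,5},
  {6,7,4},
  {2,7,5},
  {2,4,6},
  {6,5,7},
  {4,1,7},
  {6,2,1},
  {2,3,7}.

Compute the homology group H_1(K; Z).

H_1 ≅ Z^2.

Take the total order 1 < 2 < 3 < 4 < 5 < 6 < 7 on the vertex set. Then K (dimension 2) consists of the simplices:

  0-simplices (7): [1], [2], [3], [4], [5], [6], [7]
  1-simplices (21): [1,2], [1,3], [1,4], [1,5], [1,6], [1,7], [2,3], [2,4], [2,5], [2,6], [2,7], [3,4], [3,5], [3,6], [3,7], [4,5], [4,6], [4,7], [5,6], [5,7], [6,7]
  2-simplices (14): [1,2,5], [1,2,6], [1,3,6], [1,3,7], [1,4,5], [1,4,7], [2,3,4], [2,3,7], [2,4,6], [2,5,7], [3,4,5], [3,5,6], [4,6,7], [5,6,7]

so the chain groups are C_0 ≅ Z^7, C_1 ≅ Z^21, C_2 ≅ Z^14.

Boundary ∂_1: C_1 → C_0 maps an edge to its endpoints' difference, ∂[p,q] = q − p. For instance
  ∂[4,5] = [5] − [4].
As a 7×21 matrix over Z this has rank 6, with invariant factors (1,1,1,1,1,1).

∂_2: C_2 → C_1 sends each 2-simplex [p,q,r] to [q,r] − [p,r] + [p,q]. For instance
  ∂[1,4,5] = [4,5] − [1,5] + [1,4],
  ∂[4,6,7] = [6,7] − [4,7] + [4,6].
As a 21×14 matrix over Z this has rank 13, with invariant factors (1,1,1,1,1,1,1,1,1,1,1,1,1).

Computing H_k = (kernel of ∂_k) / (image of ∂_{k+1}):

  H_1: rank ker ∂_1 − rank ∂_2 = (21 − 6) − 13 = 2, and the invariant factors of ∂_2 are all 1, so H_1 = Z^2.

(K is a triangulation of the torus T^2.)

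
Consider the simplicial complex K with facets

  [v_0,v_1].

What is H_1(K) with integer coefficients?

Order the vertices as v_0 < v_1. Listing each simplex with vertices in this order, K has dimension 1 with simplices:

  0-simplices (2): [v_0], [v_1]
  1-simplices (1): [v_0,v_1]

so the chain groups are C_0 ≅ Z^2, C_1 ≅ Z^1.

The boundary map ∂_1: C_1 → C_0 maps an edge to its endpoints' difference, ∂[p,q] = q − p.
The 2×1 boundary matrix has rank 1 and Smith normal form diag(1).

Now H_k = ker ∂_k / im ∂_{k+1}, so:

  H_1: rank ker ∂_1 − rank ∂_2 = (1 − 1) − 0 = 0, and there is no ∂_2, so H_1 ≅ 0.

(K is a triangulation of the 1-simplex.)

H_1 ≅ 0.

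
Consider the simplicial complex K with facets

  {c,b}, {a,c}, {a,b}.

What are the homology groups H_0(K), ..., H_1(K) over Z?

We work with the vertex ordering a < b < c. The simplices of K, each written with vertices in increasing order, are:

  0-simplices (3): a, b, c
  1-simplices (3): ab, ac, bc

giving chain groups C_0 ≅ Z^3, C_1 ≅ Z^3.

Boundary ∂_1: C_1 → C_0 maps an edge to its endpoints' difference, ∂[p,q] = q − p.
This gives a 3×3 integer matrix of rank 2; reducing to Smith normal form yields diagonal entries (1,1).

Now H_k = ker ∂_k / im ∂_{k+1}, so:

  H_0: rank C_0 − rank ∂_1 = 3 − 2 = 1, and the invariant factors of ∂_1 are all 1, so H_0 ≅ Z.
  H_1: rank ker ∂_1 − rank ∂_2 = (3 − 2) − 0 = 1, and there is no ∂_2, so H_1 ≅ Z.

H_0 ≅ Z,  H_1 ≅ Z.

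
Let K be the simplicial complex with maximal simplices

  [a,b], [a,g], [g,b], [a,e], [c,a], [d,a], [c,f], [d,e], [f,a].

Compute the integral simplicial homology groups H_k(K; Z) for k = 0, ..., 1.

Order the vertices as a < b < c < d < e < f < g. Listing each simplex with vertices in this order, K has dimension 1 with simplices:

  0-simplices (7): a, b, c, d, e, f, g
  1-simplices (9): ab, ac, ad, ae, af, ag, bg, cf, de

so the chain groups are C_0 ≅ Z^7, C_1 ≅ Z^9.

The boundary map ∂_1: C_1 → C_0 is given by ∂[p,q] = [q] − [p].
The 7×9 boundary matrix has rank 6 and Smith normal form diag(1,1,1,1,1,1).

From H_k ≅ ker(∂_k) / im(∂_{k+1}) we obtain:

  H_0: rank C_0 − rank ∂_1 = 7 − 6 = 1, and the invariant factors of ∂_1 are all 1, so H_0 = Z.
  H_1: rank ker ∂_1 − rank ∂_2 = (9 − 6) − 0 = 3, and there is no ∂_2, so H_1 = Z^3.

H_0 ≅ Z,  H_1 ≅ Z^3.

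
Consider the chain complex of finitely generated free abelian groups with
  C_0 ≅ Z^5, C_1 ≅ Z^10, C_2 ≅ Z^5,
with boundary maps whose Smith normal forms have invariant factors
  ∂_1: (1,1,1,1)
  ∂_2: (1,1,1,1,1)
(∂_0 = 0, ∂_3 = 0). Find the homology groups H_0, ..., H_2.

H_0 = Z,  H_1 = Z,  H_2 = 0.

H_0: b_0 = 5 − 0 − 4 = 1; torsion from ∂_1 factors > 1: none. So H_0 = Z.
H_1: b_1 = 10 − 4 − 5 = 1; torsion from ∂_2 factors > 1: none. So H_1 = Z.
H_2: b_2 = 5 − 5 − 0 = 0; torsion from ∂_3 factors > 1: none. So H_2 = 0.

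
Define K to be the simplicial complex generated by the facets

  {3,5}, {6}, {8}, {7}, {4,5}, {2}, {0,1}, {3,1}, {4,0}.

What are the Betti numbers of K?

Take the total order 0 < 1 < 2 < 3 < 4 < 5 < 6 < 7 < 8 on the vertex set. Then K (dimension 1) consists of the simplices:

  0-simplices (9): [0], [1], [2], [3], [4], [5], [6], [7], [8]
  1-simplices (5): [0,1], [0,4], [1,3], [3,5], [4,5]

so the chain groups are C_0 ≅ Z^9, C_1 ≅ Z^5.

Boundary ∂_1: C_1 → C_0 maps an edge to its endpoints' difference, ∂[p,q] = q − p. For instance
  ∂[0,1] = [1] − [0].
As a 9×5 matrix over Z this has rank 4, with invariant factors (1,1,1,1).

Reading off H_k = ker ∂_k / im ∂_{k+1}:

  H_0: rank C_0 − rank ∂_1 = 9 − 4 = 5, and the invariant factors of ∂_1 are all 1, so H_0 ≅ Z^5.
  H_1: rank ker ∂_1 − rank ∂_2 = (5 − 4) − 0 = 1, and there is no ∂_2, so H_1 ≅ Z.

As a check, the Euler characteristic is 9 − 5 = 4, which agrees with 5 − 1 = 4.

Hence the Betti numbers are b_0 = 5, b_1 = 1.

b_0 = 5, b_1 = 1.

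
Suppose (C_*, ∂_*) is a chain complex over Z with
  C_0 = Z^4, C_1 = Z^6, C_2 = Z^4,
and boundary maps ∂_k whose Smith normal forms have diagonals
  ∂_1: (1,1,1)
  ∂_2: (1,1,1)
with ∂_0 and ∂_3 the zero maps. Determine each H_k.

H_0: b_0 = 4 − 0 − 3 = 1; torsion from ∂_1 factors > 1: none. So H_0 ≅ Z.
H_1: b_1 = 6 − 3 − 3 = 0; torsion from ∂_2 factors > 1: none. So H_1 ≅ 0.
H_2: b_2 = 4 − 3 − 0 = 1; torsion from ∂_3 factors > 1: none. So H_2 ≅ Z.

H_0 ≅ Z,  H_1 = 0,  H_2 ≅ Z.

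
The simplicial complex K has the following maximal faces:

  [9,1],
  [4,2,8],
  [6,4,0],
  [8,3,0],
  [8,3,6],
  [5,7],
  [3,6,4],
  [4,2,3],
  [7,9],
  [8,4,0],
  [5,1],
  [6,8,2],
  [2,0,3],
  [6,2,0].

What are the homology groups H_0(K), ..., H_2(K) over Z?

H_0 = Z^2,  H_1 = Z ⊕ Z/2Z,  H_2 = 0.

Take the total order 0 < 1 < 2 < 3 < 4 < 5 < 6 < 7 < 8 < 9 on the vertex set. Then K (dimension 2) consists of the simplices:

  0-simplices (10): [0], [1], [2], [3], [4], [5], [6], [7], [8], [9]
  1-simplices (19): [0,2], [0,3], [0,4], [0,6], [0,8], [1,5], [1,9], [2,3], [2,4], [2,6], [2,8], [3,4], [3,6], [3,8], [4,6], [4,8], [5,7], [6,8], [7,9]
  2-simplices (10): [0,2,3], [0,2,6], [0,3,8], [0,4,6], [0,4,8], [2,3,4], [2,4,8], [2,6,8], [3,4,6], [3,6,8]

so the chain groups are C_0 ≅ Z^10, C_1 ≅ Z^19, C_2 ≅ Z^10.

The boundary map ∂_1: C_1 → C_0 maps an edge to its endpoints' difference, ∂[p,q] = q − p. For instance
  ∂[5,7] = [7] − [5].
The 10×19 boundary matrix has rank 8 and Smith normal form diag(1,1,1,1,1,1,1,1).

The boundary map ∂_2: C_2 → C_1 acts by ∂[p,q,r] = [q,r] − [p,r] + [p,q]. For instance
  ∂[2,6,8] = [6,8] − [2,8] + [2,6],
  ∂[2,3,4] = [3,4] − [2,4] + [2,3].
The 19×10 boundary matrix has rank 10 and Smith normal form diag(1,1,1,1,1,1,1,1,1,2).

Computing H_k = (kernel of ∂_k) / (image of ∂_{k+1}):

  H_0: rank C_0 − rank ∂_1 = 10 − 8 = 2, and the invariant factors of ∂_1 are all 1, so H_0 = Z^2.
  H_1: rank ker ∂_1 − rank ∂_2 = (19 − 8) − 10 = 1, and ∂_2 has invariant factor 2 > 1, so H_1 = Z ⊕ Z/2Z.
  H_2: rank ker ∂_2 − rank ∂_3 = (10 − 10) − 0 = 0, and there is no ∂_3, so H_2 = 0.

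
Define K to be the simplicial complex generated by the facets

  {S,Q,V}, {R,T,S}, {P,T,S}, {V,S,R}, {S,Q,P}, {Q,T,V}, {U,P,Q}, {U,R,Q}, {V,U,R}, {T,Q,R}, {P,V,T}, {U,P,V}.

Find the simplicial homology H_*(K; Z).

H_0 = Z,  H_1 = Z/2Z,  H_2 = 0.

Order the vertices as P < Q < R < S < T < U < V. Listing each simplex with vertices in this order, K has dimension 2 with simplices:

  0-simplices (7): P, Q, R, S, T, U, V
  1-simplices (18): PQ, PS, PT, PU, PV, QR, QS, QT, QU, QV, RS, RT, RU, RV, ST, SV, TV, UV
  2-simplices (12): PQS, PQU, PST, PTV, PUV, QRT, QRU, QSV, QTV, RST, RSV, RUV

so the chain groups are C_0 ≅ Z^7, C_1 ≅ Z^18, C_2 ≅ Z^12.

The boundary map ∂_1: C_1 → C_0 is given by ∂[p,q] = [q] − [p]. For instance
  ∂RV = V − R.
As a 7×18 matrix over Z this has rank 6, with invariant factors (1,1,1,1,1,1).

∂_2: C_2 → C_1 acts by ∂[p,q,r] = [q,r] − [p,r] + [p,q]. For instance
  ∂PST = ST − PT + PS,
  ∂PQU = QU − PU + PQ.
This gives a 18×12 integer matrix of rank 12; reducing to Smith normal form yields diagonal entries (1,1,1,1,1,1,1,1,1,1,1,2).

From H_k ≅ ker(∂_k) / im(∂_{k+1}) we obtain:

  H_0: rank C_0 − rank ∂_1 = 7 − 6 = 1, and the invariant factors of ∂_1 are all 1, so H_0 ≅ Z.
  H_1: rank ker ∂_1 − rank ∂_2 = (18 − 6) − 12 = 0, and ∂_2 has invariant factor 2 > 1, so H_1 ≅ Z/2Z.
  H_2: rank ker ∂_2 − rank ∂_3 = (12 − 12) − 0 = 0, and there is no ∂_3, so H_2 ≅ 0.

As a check, the Euler characteristic is 7 − 18 + 12 = 1, which agrees with 1 − 0 + 0 = 1.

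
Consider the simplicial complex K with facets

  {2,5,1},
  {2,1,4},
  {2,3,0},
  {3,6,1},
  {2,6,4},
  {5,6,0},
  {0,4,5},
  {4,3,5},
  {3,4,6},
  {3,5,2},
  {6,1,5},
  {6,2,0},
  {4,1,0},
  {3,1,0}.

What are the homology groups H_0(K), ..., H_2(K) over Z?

Take the total order 0 < 1 < 2 < 3 < 4 < 5 < 6 on the vertex set. Then K (dimension 2) consists of the simplices:

  0-simplices (7): [0], [1], [2], [3], [4], [5], [6]
  1-simplices (21): [0,1], [0,2], [0,3], [0,4], [0,5], [0,6], [1,2], [1,3], [1,4], [1,5], [1,6], [2,3], [2,4], [2,5], [2,6], [3,4], [3,5], [3,6], [4,5], [4,6], [5,6]
  2-simplices (14): [0,1,3], [0,1,4], [0,2,3], [0,2,6], [0,4,5], [0,5,6], [1,2,4], [1,2,5], [1,3,6], [1,5,6], [2,3,5], [2,4,6], [3,4,5], [3,4,6]

giving chain groups C_0 ≅ Z^7, C_1 ≅ Z^21, C_2 ≅ Z^14.

The boundary map ∂_1: C_1 → C_0 is given by ∂[p,q] = [q] − [p].
The resulting 7×21 matrix has rank 6, and its Smith normal form has invariant factors (1,1,1,1,1,1).

The boundary map ∂_2: C_2 → C_1 sends each 2-simplex [p,q,r] to [q,r] − [p,r] + [p,q]. For instance
  ∂[0,1,4] = [1,4] − [0,4] + [0,1],
  ∂[1,3,6] = [3,6] − [1,6] + [1,3].
As a 21×14 matrix over Z this has rank 13, with invariant factors (1,1,1,1,1,1,1,1,1,1,1,1,1).

Now H_k = ker ∂_k / im ∂_{k+1}, so:

  H_0: rank C_0 − rank ∂_1 = 7 − 6 = 1, and the invariant factors of ∂_1 are all 1, so H_0 = Z.
  H_1: rank ker ∂_1 − rank ∂_2 = (21 − 6) − 13 = 2, and the invariant factors of ∂_2 are all 1, so H_1 = Z^2.
  H_2: rank ker ∂_2 − rank ∂_3 = (14 − 13) − 0 = 1, and there is no ∂_3, so H_2 = Z.

H_0 ≅ Z,  H_1 ≅ Z^2,  H_2 ≅ Z.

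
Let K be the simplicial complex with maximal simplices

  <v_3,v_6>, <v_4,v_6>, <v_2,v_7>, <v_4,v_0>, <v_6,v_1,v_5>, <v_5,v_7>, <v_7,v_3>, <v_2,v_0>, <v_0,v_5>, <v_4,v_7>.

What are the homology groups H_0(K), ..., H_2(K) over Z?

K has 8 vertices, 12 edges, 1 triangle.
rank ∂_0 = 0, rank ∂_1 = 7 ⇒ b_0 = 8 − 0 − 7 = 1; all invariant factors of ∂_1 are 1 so no torsion. So H_0 ≅ Z.
rank ∂_1 = 7, rank ∂_2 = 1 ⇒ b_1 = 12 − 7 − 1 = 4; all invariant factors of ∂_2 are 1 so no torsion. So H_1 ≅ Z^4.
rank ∂_2 = 1, rank ∂_3 = 0 ⇒ b_2 = 1 − 1 − 0 = 0. So H_2 ≅ 0.

H_0 = Z,  H_1 = Z^4,  H_2 = 0.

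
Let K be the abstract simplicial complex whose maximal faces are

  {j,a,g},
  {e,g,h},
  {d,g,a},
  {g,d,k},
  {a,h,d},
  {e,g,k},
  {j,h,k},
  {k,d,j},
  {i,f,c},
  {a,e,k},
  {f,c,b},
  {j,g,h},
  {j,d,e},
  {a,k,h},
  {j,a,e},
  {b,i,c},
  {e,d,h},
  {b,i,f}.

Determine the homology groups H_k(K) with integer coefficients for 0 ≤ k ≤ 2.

H_0 ≅ Z^2,  H_1 ≅ Z^2,  H_2 ≅ Z^2.

Order the vertices as a < b < c < d < e < f < g < h < i < j < k. Listing each simplex with vertices in this order, K has dimension 2 with simplices:

  0-simplices (11): a, b, c, d, e, f, g, h, i, j, k
  1-simplices (27): ad, ae, ag, ah, aj, ak, bc, bf, bi, cf, ci, de, dg, dh, dj, dk, eg, eh, ej, ek, fi, gh, gj, gk, hj, hk, jk
  2-simplices (18): adg, adh, aej, aek, agj, ahk, bcf, bci, bfi, cfi, deh, dej, dgk, djk, egh, egk, ghj, hjk

so the chain groups are C_0 ≅ Z^11, C_1 ≅ Z^27, C_2 ≅ Z^18.

The boundary map ∂_1: C_1 → C_0 sends each edge [p,q] (with p < q) to q − p.
As a 11×27 matrix over Z this has rank 9, with invariant factors (1,1,1,1,1,1,1,1,1).

Boundary ∂_2: C_2 → C_1 acts by ∂[p,q,r] = [q,r] − [p,r] + [p,q]. For instance
  ∂djk = jk − dk + dj,
  ∂ahk = hk − ak + ah.
The 27×18 boundary matrix has rank 16 and Smith normal form diag(1,1,1,1,1,1,1,1,1,1,1,1,1,1,1,1).

From H_k ≅ ker(∂_k) / im(∂_{k+1}) we obtain:

  H_0: rank C_0 − rank ∂_1 = 11 − 9 = 2, and the invariant factors of ∂_1 are all 1, so H_0 = Z^2.
  H_1: rank ker ∂_1 − rank ∂_2 = (27 − 9) − 16 = 2, and the invariant factors of ∂_2 are all 1, so H_1 = Z^2.
  H_2: rank ker ∂_2 − rank ∂_3 = (18 − 16) − 0 = 2, and there is no ∂_3, so H_2 = Z^2.

As a check, the Euler characteristic is 11 − 27 + 18 = 2, which agrees with 2 − 2 + 2 = 2.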